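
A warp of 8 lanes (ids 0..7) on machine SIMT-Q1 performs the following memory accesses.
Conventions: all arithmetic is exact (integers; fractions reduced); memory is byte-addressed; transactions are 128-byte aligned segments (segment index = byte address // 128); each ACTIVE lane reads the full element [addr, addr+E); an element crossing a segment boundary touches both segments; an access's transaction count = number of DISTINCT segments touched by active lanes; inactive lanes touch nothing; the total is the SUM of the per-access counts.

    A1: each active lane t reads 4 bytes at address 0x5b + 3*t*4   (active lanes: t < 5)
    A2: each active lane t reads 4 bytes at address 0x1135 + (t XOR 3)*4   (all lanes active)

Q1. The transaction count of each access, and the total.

A1: 2 transactions
A2: 1 transaction

Answer: 2,1; total 3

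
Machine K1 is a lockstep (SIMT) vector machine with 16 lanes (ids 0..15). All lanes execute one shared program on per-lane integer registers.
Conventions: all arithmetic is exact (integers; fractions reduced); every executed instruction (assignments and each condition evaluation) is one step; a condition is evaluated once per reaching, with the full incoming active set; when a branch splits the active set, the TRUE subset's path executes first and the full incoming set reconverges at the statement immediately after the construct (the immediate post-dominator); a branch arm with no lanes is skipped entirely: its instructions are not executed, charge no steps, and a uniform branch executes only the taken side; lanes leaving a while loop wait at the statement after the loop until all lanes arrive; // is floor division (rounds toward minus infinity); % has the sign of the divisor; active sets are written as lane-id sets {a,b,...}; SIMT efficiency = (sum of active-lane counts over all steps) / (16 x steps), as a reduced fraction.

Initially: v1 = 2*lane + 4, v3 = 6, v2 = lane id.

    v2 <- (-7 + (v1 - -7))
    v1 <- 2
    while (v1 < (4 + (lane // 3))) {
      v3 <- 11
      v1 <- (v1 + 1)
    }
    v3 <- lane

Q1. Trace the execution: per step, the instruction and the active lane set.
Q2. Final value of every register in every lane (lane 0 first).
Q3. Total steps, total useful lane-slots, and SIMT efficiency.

step 0: v2 <- (-7 + (v1 - -7))       {0,1,2,3,4,5,6,7,8,9,10,11,12,13,14,15}
step 1: v1 <- 2                      {0,1,2,3,4,5,6,7,8,9,10,11,12,13,14,15}
step 2: eval (v1 < (4 + (lane // 3))) {0,1,2,3,4,5,6,7,8,9,10,11,12,13,14,15}
step 3: v3 <- 11                     {0,1,2,3,4,5,6,7,8,9,10,11,12,13,14,15}
step 4: v1 <- (v1 + 1)               {0,1,2,3,4,5,6,7,8,9,10,11,12,13,14,15}
step 5: eval (v1 < (4 + (lane // 3))) {0,1,2,3,4,5,6,7,8,9,10,11,12,13,14,15}
step 6: v3 <- 11                     {0,1,2,3,4,5,6,7,8,9,10,11,12,13,14,15}
step 7: v1 <- (v1 + 1)               {0,1,2,3,4,5,6,7,8,9,10,11,12,13,14,15}
step 8: eval (v1 < (4 + (lane // 3))) {0,1,2,3,4,5,6,7,8,9,10,11,12,13,14,15}
step 9: v3 <- 11                     {3,4,5,6,7,8,9,10,11,12,13,14,15}
step 10: v1 <- (v1 + 1)               {3,4,5,6,7,8,9,10,11,12,13,14,15}
step 11: eval (v1 < (4 + (lane // 3))) {3,4,5,6,7,8,9,10,11,12,13,14,15}
step 12: v3 <- 11                     {6,7,8,9,10,11,12,13,14,15}
step 13: v1 <- (v1 + 1)               {6,7,8,9,10,11,12,13,14,15}
step 14: eval (v1 < (4 + (lane // 3))) {6,7,8,9,10,11,12,13,14,15}
step 15: v3 <- 11                     {9,10,11,12,13,14,15}
step 16: v1 <- (v1 + 1)               {9,10,11,12,13,14,15}
step 17: eval (v1 < (4 + (lane // 3))) {9,10,11,12,13,14,15}
step 18: v3 <- 11                     {12,13,14,15}
step 19: v1 <- (v1 + 1)               {12,13,14,15}
step 20: eval (v1 < (4 + (lane // 3))) {12,13,14,15}
step 21: v3 <- 11                     {15}
step 22: v1 <- (v1 + 1)               {15}
step 23: eval (v1 < (4 + (lane // 3))) {15}
step 24: v3 <- lane                   {0,1,2,3,4,5,6,7,8,9,10,11,12,13,14,15}

Answer: 25 steps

v1: 4,4,4,5,5,5,6,6,6,7,7,7,8,8,8,9
v3: 0,1,2,3,4,5,6,7,8,9,10,11,12,13,14,15
v2: 4,6,8,10,12,14,16,18,20,22,24,26,28,30,32,34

steps = 25; useful = 265; efficiency = 265/400 = 53/80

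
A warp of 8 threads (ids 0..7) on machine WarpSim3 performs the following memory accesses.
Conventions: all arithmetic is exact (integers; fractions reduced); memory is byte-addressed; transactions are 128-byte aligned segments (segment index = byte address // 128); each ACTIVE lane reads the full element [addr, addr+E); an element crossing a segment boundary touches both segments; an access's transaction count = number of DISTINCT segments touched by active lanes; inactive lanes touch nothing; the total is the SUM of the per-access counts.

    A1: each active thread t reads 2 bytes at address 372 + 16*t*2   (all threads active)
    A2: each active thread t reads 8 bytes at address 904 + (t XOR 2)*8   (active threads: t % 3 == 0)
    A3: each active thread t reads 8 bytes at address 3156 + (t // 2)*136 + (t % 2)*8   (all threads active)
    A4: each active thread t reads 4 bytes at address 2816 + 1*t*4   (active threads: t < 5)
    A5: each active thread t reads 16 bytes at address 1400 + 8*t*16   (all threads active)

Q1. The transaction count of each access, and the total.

A1: 3 transactions
A2: 1 transaction
A3: 4 transactions
A4: 1 transaction
A5: 9 transactions

Answer: 3,1,4,1,9; total 18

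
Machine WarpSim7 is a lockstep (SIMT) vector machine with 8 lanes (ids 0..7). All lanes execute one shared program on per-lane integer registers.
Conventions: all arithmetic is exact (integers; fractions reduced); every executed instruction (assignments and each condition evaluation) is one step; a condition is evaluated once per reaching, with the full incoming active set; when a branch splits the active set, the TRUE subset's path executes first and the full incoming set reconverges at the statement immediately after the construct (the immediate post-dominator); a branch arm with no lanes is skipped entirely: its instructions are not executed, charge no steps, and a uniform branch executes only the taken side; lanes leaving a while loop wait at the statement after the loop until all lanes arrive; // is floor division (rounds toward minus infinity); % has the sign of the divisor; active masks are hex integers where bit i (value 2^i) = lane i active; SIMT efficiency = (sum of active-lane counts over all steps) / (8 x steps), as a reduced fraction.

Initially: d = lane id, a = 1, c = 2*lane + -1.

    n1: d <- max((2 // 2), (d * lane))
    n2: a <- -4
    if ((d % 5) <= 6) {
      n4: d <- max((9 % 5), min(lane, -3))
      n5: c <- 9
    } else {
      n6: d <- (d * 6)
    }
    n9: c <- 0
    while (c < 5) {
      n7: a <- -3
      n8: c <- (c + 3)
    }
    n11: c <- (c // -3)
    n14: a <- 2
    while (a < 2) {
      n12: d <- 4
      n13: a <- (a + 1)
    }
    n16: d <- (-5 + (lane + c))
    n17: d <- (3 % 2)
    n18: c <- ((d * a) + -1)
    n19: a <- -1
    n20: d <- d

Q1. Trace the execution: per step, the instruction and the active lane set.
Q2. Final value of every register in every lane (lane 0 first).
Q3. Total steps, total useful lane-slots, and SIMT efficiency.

step 0: d <- max((2 // 2), (d * lane)) 0xff
step 1: a <- -4                      0xff
step 2: eval ((d % 5) <= 6)          0xff
step 3: d <- max((9 % 5), min(lane, -3)) 0xff
step 4: c <- 9                       0xff
step 5: c <- 0                       0xff
step 6: eval (c < 5)                 0xff
step 7: a <- -3                      0xff
step 8: c <- (c + 3)                 0xff
step 9: eval (c < 5)                 0xff
step 10: a <- -3                      0xff
step 11: c <- (c + 3)                 0xff
step 12: eval (c < 5)                 0xff
step 13: c <- (c // -3)               0xff
step 14: a <- 2                       0xff
step 15: eval (a < 2)                 0xff
step 16: d <- (-5 + (lane + c))       0xff
step 17: d <- (3 % 2)                 0xff
step 18: c <- ((d * a) + -1)          0xff
step 19: a <- -1                      0xff
step 20: d <- d                       0xff

Answer: 21 steps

d: 1,1,1,1,1,1,1,1
a: -1,-1,-1,-1,-1,-1,-1,-1
c: 1,1,1,1,1,1,1,1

steps = 21; useful = 168; efficiency = 168/168 = 1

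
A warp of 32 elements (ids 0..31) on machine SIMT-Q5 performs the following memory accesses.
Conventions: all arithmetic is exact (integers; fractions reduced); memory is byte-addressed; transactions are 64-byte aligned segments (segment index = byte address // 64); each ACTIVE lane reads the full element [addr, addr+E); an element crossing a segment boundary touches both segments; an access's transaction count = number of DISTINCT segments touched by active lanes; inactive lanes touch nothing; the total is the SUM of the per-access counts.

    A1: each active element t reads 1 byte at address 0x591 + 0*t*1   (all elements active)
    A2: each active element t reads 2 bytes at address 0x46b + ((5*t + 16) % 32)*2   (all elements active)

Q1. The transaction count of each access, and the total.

A1: 1 transaction
A2: 2 transactions

Answer: 1,2; total 3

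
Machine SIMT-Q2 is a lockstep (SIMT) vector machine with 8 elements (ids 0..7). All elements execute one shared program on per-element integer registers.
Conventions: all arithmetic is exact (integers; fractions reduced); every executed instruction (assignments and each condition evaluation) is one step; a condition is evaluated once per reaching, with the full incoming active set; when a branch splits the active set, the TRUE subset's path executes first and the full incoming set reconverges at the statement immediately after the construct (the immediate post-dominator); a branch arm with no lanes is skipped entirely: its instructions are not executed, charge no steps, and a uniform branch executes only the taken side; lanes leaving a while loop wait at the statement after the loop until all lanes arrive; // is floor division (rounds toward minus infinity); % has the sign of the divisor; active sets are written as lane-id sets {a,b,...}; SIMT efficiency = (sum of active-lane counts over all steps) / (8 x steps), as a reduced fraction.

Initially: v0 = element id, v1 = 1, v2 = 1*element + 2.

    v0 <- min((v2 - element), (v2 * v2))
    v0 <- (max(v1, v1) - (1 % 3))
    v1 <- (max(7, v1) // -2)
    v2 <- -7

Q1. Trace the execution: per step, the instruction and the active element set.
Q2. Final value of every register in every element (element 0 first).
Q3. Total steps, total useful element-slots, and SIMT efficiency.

step 0: v0 <- min((v2 - element), (v2 * v2)) {0,1,2,3,4,5,6,7}
step 1: v0 <- (max(v1, v1) - (1 % 3)) {0,1,2,3,4,5,6,7}
step 2: v1 <- (max(7, v1) // -2)     {0,1,2,3,4,5,6,7}
step 3: v2 <- -7                     {0,1,2,3,4,5,6,7}

Answer: 4 steps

v0: 0,0,0,0,0,0,0,0
v1: -4,-4,-4,-4,-4,-4,-4,-4
v2: -7,-7,-7,-7,-7,-7,-7,-7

steps = 4; useful = 32; efficiency = 32/32 = 1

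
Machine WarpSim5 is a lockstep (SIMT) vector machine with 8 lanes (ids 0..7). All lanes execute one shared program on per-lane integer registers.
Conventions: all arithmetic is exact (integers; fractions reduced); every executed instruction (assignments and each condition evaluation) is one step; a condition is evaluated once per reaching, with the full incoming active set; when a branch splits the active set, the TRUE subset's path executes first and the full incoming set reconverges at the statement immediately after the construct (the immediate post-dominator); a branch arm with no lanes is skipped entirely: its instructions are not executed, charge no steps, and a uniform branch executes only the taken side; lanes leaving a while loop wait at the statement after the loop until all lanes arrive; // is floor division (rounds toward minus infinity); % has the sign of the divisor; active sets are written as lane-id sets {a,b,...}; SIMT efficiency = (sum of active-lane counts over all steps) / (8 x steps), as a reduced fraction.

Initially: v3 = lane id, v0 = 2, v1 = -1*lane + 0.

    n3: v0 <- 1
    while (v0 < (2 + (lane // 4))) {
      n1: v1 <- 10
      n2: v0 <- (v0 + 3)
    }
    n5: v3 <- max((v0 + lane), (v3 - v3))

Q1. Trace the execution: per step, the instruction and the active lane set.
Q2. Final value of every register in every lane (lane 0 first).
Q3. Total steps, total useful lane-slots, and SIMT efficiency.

step 0: v0 <- 1                      {0,1,2,3,4,5,6,7}
step 1: eval (v0 < (2 + (lane // 4))) {0,1,2,3,4,5,6,7}
step 2: v1 <- 10                     {0,1,2,3,4,5,6,7}
step 3: v0 <- (v0 + 3)               {0,1,2,3,4,5,6,7}
step 4: eval (v0 < (2 + (lane // 4))) {0,1,2,3,4,5,6,7}
step 5: v3 <- max((v0 + lane), (v3 - v3)) {0,1,2,3,4,5,6,7}

Answer: 6 steps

v3: 4,5,6,7,8,9,10,11
v0: 4,4,4,4,4,4,4,4
v1: 10,10,10,10,10,10,10,10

steps = 6; useful = 48; efficiency = 48/48 = 1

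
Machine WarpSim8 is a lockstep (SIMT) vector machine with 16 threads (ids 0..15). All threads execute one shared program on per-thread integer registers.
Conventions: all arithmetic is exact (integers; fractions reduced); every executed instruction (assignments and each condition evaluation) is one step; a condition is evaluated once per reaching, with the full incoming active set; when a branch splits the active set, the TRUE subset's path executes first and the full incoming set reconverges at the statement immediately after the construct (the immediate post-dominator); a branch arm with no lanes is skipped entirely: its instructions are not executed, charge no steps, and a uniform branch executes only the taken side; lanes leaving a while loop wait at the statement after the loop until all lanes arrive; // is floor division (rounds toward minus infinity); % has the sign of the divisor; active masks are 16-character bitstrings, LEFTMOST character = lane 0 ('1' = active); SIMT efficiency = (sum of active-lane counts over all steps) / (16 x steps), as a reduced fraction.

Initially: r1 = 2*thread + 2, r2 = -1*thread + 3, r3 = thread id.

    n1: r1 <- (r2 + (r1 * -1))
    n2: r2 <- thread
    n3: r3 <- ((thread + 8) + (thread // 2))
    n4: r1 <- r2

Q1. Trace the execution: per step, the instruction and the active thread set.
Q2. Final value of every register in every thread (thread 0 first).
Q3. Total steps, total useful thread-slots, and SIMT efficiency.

step 0: r1 <- (r2 + (r1 * -1))       1111111111111111
step 1: r2 <- thread                 1111111111111111
step 2: r3 <- ((thread + 8) + (thread // 2)) 1111111111111111
step 3: r1 <- r2                     1111111111111111

Answer: 4 steps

r1: 0,1,2,3,4,5,6,7,8,9,10,11,12,13,14,15
r2: 0,1,2,3,4,5,6,7,8,9,10,11,12,13,14,15
r3: 8,9,11,12,14,15,17,18,20,21,23,24,26,27,29,30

steps = 4; useful = 64; efficiency = 64/64 = 1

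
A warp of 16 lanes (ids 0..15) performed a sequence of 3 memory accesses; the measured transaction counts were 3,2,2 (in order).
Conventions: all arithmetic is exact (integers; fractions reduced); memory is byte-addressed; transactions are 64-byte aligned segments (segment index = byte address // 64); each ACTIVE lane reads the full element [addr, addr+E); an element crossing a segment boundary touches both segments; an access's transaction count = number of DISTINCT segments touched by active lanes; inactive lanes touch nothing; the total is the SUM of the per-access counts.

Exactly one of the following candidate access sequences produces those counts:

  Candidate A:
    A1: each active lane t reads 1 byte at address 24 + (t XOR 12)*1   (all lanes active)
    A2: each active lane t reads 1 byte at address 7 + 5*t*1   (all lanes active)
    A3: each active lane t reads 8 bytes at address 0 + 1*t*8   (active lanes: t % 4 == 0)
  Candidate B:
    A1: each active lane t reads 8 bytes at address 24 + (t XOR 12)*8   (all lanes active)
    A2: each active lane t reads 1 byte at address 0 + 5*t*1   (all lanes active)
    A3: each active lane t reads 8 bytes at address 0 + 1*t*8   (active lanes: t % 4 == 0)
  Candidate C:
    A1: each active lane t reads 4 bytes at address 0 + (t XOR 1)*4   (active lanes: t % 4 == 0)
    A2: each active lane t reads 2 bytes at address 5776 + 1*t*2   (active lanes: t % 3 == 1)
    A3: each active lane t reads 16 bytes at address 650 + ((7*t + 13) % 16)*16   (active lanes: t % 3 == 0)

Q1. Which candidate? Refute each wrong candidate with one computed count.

A: A1 gives 1 transaction, not 3
C: A1 gives 1 transaction, not 3
B: all counts match (3,2,2)

Answer: B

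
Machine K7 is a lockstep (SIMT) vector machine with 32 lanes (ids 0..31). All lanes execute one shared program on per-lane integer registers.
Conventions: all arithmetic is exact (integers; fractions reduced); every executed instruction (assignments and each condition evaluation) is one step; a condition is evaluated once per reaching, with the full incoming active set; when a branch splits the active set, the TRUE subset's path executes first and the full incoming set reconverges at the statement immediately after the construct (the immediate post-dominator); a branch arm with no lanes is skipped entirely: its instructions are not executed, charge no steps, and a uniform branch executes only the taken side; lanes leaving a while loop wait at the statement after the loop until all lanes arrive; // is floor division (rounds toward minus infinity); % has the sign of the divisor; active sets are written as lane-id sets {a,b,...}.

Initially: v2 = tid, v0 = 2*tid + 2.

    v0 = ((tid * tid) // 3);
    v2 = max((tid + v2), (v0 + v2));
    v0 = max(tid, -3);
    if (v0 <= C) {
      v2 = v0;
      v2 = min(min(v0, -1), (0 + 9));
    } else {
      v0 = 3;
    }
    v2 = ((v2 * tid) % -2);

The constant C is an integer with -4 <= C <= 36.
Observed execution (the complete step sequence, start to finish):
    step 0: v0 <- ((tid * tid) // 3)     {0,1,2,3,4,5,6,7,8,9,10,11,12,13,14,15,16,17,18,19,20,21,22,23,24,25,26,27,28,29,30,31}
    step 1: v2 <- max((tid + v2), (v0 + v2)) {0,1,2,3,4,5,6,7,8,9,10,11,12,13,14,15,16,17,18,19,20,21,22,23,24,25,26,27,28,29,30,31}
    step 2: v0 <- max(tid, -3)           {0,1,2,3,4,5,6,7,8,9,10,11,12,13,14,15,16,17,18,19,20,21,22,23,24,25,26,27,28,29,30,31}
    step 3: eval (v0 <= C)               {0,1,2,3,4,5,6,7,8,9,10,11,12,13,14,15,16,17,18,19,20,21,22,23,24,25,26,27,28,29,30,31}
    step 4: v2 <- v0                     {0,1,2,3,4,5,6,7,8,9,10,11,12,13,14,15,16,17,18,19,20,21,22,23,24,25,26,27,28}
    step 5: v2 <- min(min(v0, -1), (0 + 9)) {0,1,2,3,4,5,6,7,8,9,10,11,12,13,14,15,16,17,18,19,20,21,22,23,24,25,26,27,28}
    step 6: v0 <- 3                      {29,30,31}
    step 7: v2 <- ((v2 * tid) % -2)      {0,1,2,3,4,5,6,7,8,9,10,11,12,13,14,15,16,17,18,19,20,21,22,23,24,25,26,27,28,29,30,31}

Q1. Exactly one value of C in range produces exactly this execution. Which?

Answer: C = 28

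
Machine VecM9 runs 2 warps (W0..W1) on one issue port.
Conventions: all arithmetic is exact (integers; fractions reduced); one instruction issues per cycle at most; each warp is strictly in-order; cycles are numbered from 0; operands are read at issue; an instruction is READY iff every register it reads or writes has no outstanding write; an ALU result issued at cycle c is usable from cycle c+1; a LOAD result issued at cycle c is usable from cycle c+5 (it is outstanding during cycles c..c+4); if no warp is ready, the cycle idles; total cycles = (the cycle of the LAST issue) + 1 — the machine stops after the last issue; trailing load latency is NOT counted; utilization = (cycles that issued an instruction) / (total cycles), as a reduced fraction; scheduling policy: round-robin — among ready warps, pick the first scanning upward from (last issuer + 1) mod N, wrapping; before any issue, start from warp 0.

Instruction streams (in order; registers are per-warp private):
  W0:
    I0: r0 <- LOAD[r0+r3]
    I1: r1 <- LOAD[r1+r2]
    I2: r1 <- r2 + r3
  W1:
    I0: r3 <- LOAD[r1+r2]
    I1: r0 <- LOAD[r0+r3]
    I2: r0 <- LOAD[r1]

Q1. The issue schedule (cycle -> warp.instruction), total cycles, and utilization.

cycle 0: W0.I0
cycle 1: W1.I0
cycle 2: W0.I1
cycle 3: idle
cycle 4: idle
cycle 5: idle
cycle 6: W1.I1
cycle 7: W0.I2
cycle 8: idle
cycle 9: idle
cycle 10: idle
cycle 11: W1.I2

Answer: 12 cycles, utilization 1/2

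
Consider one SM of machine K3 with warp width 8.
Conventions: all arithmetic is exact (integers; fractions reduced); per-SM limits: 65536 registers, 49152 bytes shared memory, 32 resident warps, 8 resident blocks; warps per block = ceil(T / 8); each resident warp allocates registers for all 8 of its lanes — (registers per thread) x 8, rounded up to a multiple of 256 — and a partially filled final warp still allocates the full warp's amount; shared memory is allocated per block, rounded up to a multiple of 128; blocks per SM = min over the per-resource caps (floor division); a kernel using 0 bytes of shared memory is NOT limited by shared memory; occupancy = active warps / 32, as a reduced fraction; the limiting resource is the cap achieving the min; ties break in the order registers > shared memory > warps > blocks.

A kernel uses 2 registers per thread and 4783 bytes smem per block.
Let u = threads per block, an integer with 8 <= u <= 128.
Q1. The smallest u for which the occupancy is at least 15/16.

Answer: u = 25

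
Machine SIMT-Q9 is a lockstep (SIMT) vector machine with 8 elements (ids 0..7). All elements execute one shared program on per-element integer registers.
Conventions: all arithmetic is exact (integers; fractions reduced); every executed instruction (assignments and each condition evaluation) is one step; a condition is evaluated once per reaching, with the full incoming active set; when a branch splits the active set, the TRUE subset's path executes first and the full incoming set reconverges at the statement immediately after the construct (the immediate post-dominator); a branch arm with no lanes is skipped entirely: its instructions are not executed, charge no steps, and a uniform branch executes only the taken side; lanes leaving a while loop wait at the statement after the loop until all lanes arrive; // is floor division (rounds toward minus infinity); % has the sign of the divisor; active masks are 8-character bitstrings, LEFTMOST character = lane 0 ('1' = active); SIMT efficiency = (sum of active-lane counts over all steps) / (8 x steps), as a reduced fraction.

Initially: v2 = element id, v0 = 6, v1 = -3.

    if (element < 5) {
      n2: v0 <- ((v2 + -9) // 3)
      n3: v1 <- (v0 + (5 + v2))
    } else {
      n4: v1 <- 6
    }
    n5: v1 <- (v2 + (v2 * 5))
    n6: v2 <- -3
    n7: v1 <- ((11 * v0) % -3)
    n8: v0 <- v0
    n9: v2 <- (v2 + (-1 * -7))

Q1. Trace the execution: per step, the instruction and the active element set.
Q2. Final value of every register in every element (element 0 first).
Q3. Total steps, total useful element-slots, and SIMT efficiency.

step 0: eval (element < 5)           11111111
step 1: v0 <- ((v2 + -9) // 3)       11111000
step 2: v1 <- (v0 + (5 + v2))        11111000
step 3: v1 <- 6                      00000111
step 4: v1 <- (v2 + (v2 * 5))        11111111
step 5: v2 <- -3                     11111111
step 6: v1 <- ((11 * v0) % -3)       11111111
step 7: v0 <- v0                     11111111
step 8: v2 <- (v2 + (-1 * -7))       11111111

Answer: 9 steps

v2: 4,4,4,4,4,4,4,4
v0: -3,-3,-3,-2,-2,6,6,6
v1: 0,0,0,-1,-1,0,0,0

steps = 9; useful = 61; efficiency = 61/72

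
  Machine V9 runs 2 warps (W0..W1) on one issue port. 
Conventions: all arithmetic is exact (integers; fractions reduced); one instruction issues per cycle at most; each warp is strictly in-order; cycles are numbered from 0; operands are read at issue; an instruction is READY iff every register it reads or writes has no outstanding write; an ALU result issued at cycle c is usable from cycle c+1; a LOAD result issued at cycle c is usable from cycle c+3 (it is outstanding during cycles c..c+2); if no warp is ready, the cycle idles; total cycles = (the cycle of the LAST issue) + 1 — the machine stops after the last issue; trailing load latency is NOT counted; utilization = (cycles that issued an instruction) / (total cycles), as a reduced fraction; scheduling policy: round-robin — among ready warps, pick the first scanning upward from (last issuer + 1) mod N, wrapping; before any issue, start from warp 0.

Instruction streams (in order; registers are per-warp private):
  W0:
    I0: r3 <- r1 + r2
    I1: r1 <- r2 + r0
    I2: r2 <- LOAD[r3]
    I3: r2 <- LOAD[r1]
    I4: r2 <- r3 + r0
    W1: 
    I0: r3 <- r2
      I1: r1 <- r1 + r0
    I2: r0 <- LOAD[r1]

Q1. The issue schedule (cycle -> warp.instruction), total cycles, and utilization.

cycle 0: W0.I0
cycle 1: W1.I0
cycle 2: W0.I1
cycle 3: W1.I1
cycle 4: W0.I2
cycle 5: W1.I2
cycle 6: idle
cycle 7: W0.I3
cycle 8: idle
cycle 9: idle
cycle 10: W0.I4

Answer: 11 cycles, utilization 8/11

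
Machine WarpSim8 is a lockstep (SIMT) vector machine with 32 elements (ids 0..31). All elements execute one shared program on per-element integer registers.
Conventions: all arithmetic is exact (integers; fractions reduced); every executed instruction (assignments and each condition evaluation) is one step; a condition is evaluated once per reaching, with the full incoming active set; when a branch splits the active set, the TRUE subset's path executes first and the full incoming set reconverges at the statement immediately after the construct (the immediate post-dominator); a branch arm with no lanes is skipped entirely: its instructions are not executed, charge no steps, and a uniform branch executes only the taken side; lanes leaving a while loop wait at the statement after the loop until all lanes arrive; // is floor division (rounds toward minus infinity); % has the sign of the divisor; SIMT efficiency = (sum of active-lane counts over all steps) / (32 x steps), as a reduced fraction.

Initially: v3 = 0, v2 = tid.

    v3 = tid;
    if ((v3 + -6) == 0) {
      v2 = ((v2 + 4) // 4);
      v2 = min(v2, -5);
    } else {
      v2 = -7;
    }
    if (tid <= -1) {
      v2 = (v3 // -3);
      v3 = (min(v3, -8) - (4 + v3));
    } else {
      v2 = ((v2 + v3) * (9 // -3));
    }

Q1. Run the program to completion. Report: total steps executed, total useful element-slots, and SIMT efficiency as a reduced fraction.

Answer: 7 steps, 161 useful, 23/32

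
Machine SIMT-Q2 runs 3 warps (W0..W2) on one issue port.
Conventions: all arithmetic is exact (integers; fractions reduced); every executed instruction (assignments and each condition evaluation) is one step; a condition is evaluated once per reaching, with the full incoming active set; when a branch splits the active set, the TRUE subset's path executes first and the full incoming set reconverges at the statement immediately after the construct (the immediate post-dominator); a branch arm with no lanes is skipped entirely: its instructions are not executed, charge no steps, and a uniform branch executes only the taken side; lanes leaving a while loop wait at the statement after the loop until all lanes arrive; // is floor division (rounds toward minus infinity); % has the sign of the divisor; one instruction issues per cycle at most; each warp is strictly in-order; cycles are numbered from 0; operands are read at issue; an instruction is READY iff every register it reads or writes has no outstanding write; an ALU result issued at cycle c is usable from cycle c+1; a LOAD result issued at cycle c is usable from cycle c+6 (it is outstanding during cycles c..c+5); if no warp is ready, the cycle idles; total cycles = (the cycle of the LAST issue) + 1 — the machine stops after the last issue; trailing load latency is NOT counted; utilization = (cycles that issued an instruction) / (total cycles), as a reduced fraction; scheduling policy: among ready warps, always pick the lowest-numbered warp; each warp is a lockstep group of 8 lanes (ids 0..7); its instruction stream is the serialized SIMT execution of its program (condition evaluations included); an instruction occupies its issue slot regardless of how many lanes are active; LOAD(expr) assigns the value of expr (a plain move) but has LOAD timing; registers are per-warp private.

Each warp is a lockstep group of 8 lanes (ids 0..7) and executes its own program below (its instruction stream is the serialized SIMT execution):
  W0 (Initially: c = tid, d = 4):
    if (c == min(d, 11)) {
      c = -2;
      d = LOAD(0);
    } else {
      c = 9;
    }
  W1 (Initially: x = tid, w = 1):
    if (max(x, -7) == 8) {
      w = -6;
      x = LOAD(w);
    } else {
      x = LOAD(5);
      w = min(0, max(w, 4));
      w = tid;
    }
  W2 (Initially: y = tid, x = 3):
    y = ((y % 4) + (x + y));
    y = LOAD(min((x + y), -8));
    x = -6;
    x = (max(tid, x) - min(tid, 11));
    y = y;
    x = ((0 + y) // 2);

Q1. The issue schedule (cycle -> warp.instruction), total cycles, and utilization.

cycle 0: W0.I0
cycle 1: W0.I1
cycle 2: W0.I2
cycle 3: W0.I3
cycle 4: W1.I0
cycle 5: W1.I1
cycle 6: W1.I2
cycle 7: W1.I3
cycle 8: W2.I0
cycle 9: W2.I1
cycle 10: W2.I2
cycle 11: W2.I3
cycle 12: idle
cycle 13: idle
cycle 14: idle
cycle 15: W2.I4
cycle 16: W2.I5

Answer: 17 cycles, utilization 14/17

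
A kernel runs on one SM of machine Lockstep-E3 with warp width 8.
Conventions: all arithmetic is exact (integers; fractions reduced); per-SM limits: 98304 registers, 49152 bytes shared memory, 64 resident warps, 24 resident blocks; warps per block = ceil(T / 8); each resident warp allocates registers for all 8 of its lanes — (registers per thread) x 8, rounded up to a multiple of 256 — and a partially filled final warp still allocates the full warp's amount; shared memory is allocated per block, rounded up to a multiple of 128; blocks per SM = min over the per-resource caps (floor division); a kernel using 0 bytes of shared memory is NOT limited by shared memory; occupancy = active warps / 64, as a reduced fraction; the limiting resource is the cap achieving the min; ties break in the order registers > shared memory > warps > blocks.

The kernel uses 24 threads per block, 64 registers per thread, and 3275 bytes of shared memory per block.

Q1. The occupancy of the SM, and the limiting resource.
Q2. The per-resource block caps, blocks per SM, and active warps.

Answer: occupancy 21/32, limited by shared memory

registers: 64 blocks
shared memory: 14 blocks
warps: 21 blocks
blocks: 24 blocks

Answer: 14 blocks, 42 active warps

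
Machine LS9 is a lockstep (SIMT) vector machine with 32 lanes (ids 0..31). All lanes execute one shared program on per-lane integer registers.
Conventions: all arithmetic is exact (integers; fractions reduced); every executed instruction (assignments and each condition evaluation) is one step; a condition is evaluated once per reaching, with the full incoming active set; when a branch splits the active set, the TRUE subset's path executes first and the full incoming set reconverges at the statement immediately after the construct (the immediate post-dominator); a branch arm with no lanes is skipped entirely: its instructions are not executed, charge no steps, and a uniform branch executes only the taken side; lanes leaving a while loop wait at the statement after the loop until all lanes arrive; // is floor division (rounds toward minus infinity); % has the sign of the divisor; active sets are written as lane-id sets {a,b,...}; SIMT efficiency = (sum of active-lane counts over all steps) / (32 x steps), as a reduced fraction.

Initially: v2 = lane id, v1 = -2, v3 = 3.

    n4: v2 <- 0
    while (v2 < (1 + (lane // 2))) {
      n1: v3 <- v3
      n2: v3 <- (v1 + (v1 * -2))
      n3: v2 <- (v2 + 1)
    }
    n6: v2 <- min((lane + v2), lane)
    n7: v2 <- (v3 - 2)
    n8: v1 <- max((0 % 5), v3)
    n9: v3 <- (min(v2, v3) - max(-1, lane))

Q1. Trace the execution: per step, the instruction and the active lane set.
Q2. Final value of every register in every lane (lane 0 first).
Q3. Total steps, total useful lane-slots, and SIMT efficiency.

step 0: v2 <- 0                      {0,1,2,3,4,5,6,7,8,9,10,11,12,13,14,15,16,17,18,19,20,21,22,23,24,25,26,27,28,29,30,31}
step 1: eval (v2 < (1 + (lane // 2))) {0,1,2,3,4,5,6,7,8,9,10,11,12,13,14,15,16,17,18,19,20,21,22,23,24,25,26,27,28,29,30,31}
step 2: v3 <- v3                     {0,1,2,3,4,5,6,7,8,9,10,11,12,13,14,15,16,17,18,19,20,21,22,23,24,25,26,27,28,29,30,31}
step 3: v3 <- (v1 + (v1 * -2))       {0,1,2,3,4,5,6,7,8,9,10,11,12,13,14,15,16,17,18,19,20,21,22,23,24,25,26,27,28,29,30,31}
step 4: v2 <- (v2 + 1)               {0,1,2,3,4,5,6,7,8,9,10,11,12,13,14,15,16,17,18,19,20,21,22,23,24,25,26,27,28,29,30,31}
step 5: eval (v2 < (1 + (lane // 2))) {0,1,2,3,4,5,6,7,8,9,10,11,12,13,14,15,16,17,18,19,20,21,22,23,24,25,26,27,28,29,30,31}
step 6: v3 <- v3                     {2,3,4,5,6,7,8,9,10,11,12,13,14,15,16,17,18,19,20,21,22,23,24,25,26,27,28,29,30,31}
step 7: v3 <- (v1 + (v1 * -2))       {2,3,4,5,6,7,8,9,10,11,12,13,14,15,16,17,18,19,20,21,22,23,24,25,26,27,28,29,30,31}
step 8: v2 <- (v2 + 1)               {2,3,4,5,6,7,8,9,10,11,12,13,14,15,16,17,18,19,20,21,22,23,24,25,26,27,28,29,30,31}
step 9: eval (v2 < (1 + (lane // 2))) {2,3,4,5,6,7,8,9,10,11,12,13,14,15,16,17,18,19,20,21,22,23,24,25,26,27,28,29,30,31}
step 10: v3 <- v3                     {4,5,6,7,8,9,10,11,12,13,14,15,16,17,18,19,20,21,22,23,24,25,26,27,28,29,30,31}
step 11: v3 <- (v1 + (v1 * -2))       {4,5,6,7,8,9,10,11,12,13,14,15,16,17,18,19,20,21,22,23,24,25,26,27,28,29,30,31}
step 12: v2 <- (v2 + 1)               {4,5,6,7,8,9,10,11,12,13,14,15,16,17,18,19,20,21,22,23,24,25,26,27,28,29,30,31}
step 13: eval (v2 < (1 + (lane // 2))) {4,5,6,7,8,9,10,11,12,13,14,15,16,17,18,19,20,21,22,23,24,25,26,27,28,29,30,31}
step 14: v3 <- v3                     {6,7,8,9,10,11,12,13,14,15,16,17,18,19,20,21,22,23,24,25,26,27,28,29,30,31}
step 15: v3 <- (v1 + (v1 * -2))       {6,7,8,9,10,11,12,13,14,15,16,17,18,19,20,21,22,23,24,25,26,27,28,29,30,31}
step 16: v2 <- (v2 + 1)               {6,7,8,9,10,11,12,13,14,15,16,17,18,19,20,21,22,23,24,25,26,27,28,29,30,31}
step 17: eval (v2 < (1 + (lane // 2))) {6,7,8,9,10,11,12,13,14,15,16,17,18,19,20,21,22,23,24,25,26,27,28,29,30,31}
step 18: v3 <- v3                     {8,9,10,11,12,13,14,15,16,17,18,19,20,21,22,23,24,25,26,27,28,29,30,31}
step 19: v3 <- (v1 + (v1 * -2))       {8,9,10,11,12,13,14,15,16,17,18,19,20,21,22,23,24,25,26,27,28,29,30,31}
step 20: v2 <- (v2 + 1)               {8,9,10,11,12,13,14,15,16,17,18,19,20,21,22,23,24,25,26,27,28,29,30,31}
step 21: eval (v2 < (1 + (lane // 2))) {8,9,10,11,12,13,14,15,16,17,18,19,20,21,22,23,24,25,26,27,28,29,30,31}
step 22: v3 <- v3                     {10,11,12,13,14,15,16,17,18,19,20,21,22,23,24,25,26,27,28,29,30,31}
step 23: v3 <- (v1 + (v1 * -2))       {10,11,12,13,14,15,16,17,18,19,20,21,22,23,24,25,26,27,28,29,30,31}
step 24: v2 <- (v2 + 1)               {10,11,12,13,14,15,16,17,18,19,20,21,22,23,24,25,26,27,28,29,30,31}
step 25: eval (v2 < (1 + (lane // 2))) {10,11,12,13,14,15,16,17,18,19,20,21,22,23,24,25,26,27,28,29,30,31}
step 26: v3 <- v3                     {12,13,14,15,16,17,18,19,20,21,22,23,24,25,26,27,28,29,30,31}
step 27: v3 <- (v1 + (v1 * -2))       {12,13,14,15,16,17,18,19,20,21,22,23,24,25,26,27,28,29,30,31}
step 28: v2 <- (v2 + 1)               {12,13,14,15,16,17,18,19,20,21,22,23,24,25,26,27,28,29,30,31}
step 29: eval (v2 < (1 + (lane // 2))) {12,13,14,15,16,17,18,19,20,21,22,23,24,25,26,27,28,29,30,31}
step 30: v3 <- v3                     {14,15,16,17,18,19,20,21,22,23,24,25,26,27,28,29,30,31}
step 31: v3 <- (v1 + (v1 * -2))       {14,15,16,17,18,19,20,21,22,23,24,25,26,27,28,29,30,31}
step 32: v2 <- (v2 + 1)               {14,15,16,17,18,19,20,21,22,23,24,25,26,27,28,29,30,31}
step 33: eval (v2 < (1 + (lane // 2))) {14,15,16,17,18,19,20,21,22,23,24,25,26,27,28,29,30,31}
step 34: v3 <- v3                     {16,17,18,19,20,21,22,23,24,25,26,27,28,29,30,31}
step 35: v3 <- (v1 + (v1 * -2))       {16,17,18,19,20,21,22,23,24,25,26,27,28,29,30,31}
step 36: v2 <- (v2 + 1)               {16,17,18,19,20,21,22,23,24,25,26,27,28,29,30,31}
step 37: eval (v2 < (1 + (lane // 2))) {16,17,18,19,20,21,22,23,24,25,26,27,28,29,30,31}
step 38: v3 <- v3                     {18,19,20,21,22,23,24,25,26,27,28,29,30,31}
step 39: v3 <- (v1 + (v1 * -2))       {18,19,20,21,22,23,24,25,26,27,28,29,30,31}
step 40: v2 <- (v2 + 1)               {18,19,20,21,22,23,24,25,26,27,28,29,30,31}
step 41: eval (v2 < (1 + (lane // 2))) {18,19,20,21,22,23,24,25,26,27,28,29,30,31}
step 42: v3 <- v3                     {20,21,22,23,24,25,26,27,28,29,30,31}
step 43: v3 <- (v1 + (v1 * -2))       {20,21,22,23,24,25,26,27,28,29,30,31}
step 44: v2 <- (v2 + 1)               {20,21,22,23,24,25,26,27,28,29,30,31}
step 45: eval (v2 < (1 + (lane // 2))) {20,21,22,23,24,25,26,27,28,29,30,31}
step 46: v3 <- v3                     {22,23,24,25,26,27,28,29,30,31}
step 47: v3 <- (v1 + (v1 * -2))       {22,23,24,25,26,27,28,29,30,31}
step 48: v2 <- (v2 + 1)               {22,23,24,25,26,27,28,29,30,31}
step 49: eval (v2 < (1 + (lane // 2))) {22,23,24,25,26,27,28,29,30,31}
step 50: v3 <- v3                     {24,25,26,27,28,29,30,31}
step 51: v3 <- (v1 + (v1 * -2))       {24,25,26,27,28,29,30,31}
step 52: v2 <- (v2 + 1)               {24,25,26,27,28,29,30,31}
step 53: eval (v2 < (1 + (lane // 2))) {24,25,26,27,28,29,30,31}
step 54: v3 <- v3                     {26,27,28,29,30,31}
step 55: v3 <- (v1 + (v1 * -2))       {26,27,28,29,30,31}
step 56: v2 <- (v2 + 1)               {26,27,28,29,30,31}
step 57: eval (v2 < (1 + (lane // 2))) {26,27,28,29,30,31}
step 58: v3 <- v3                     {28,29,30,31}
step 59: v3 <- (v1 + (v1 * -2))       {28,29,30,31}
step 60: v2 <- (v2 + 1)               {28,29,30,31}
step 61: eval (v2 < (1 + (lane // 2))) {28,29,30,31}
step 62: v3 <- v3                     {30,31}
step 63: v3 <- (v1 + (v1 * -2))       {30,31}
step 64: v2 <- (v2 + 1)               {30,31}
step 65: eval (v2 < (1 + (lane // 2))) {30,31}
step 66: v2 <- min((lane + v2), lane) {0,1,2,3,4,5,6,7,8,9,10,11,12,13,14,15,16,17,18,19,20,21,22,23,24,25,26,27,28,29,30,31}
step 67: v2 <- (v3 - 2)               {0,1,2,3,4,5,6,7,8,9,10,11,12,13,14,15,16,17,18,19,20,21,22,23,24,25,26,27,28,29,30,31}
step 68: v1 <- max((0 % 5), v3)       {0,1,2,3,4,5,6,7,8,9,10,11,12,13,14,15,16,17,18,19,20,21,22,23,24,25,26,27,28,29,30,31}
step 69: v3 <- (min(v2, v3) - max(-1, lane)) {0,1,2,3,4,5,6,7,8,9,10,11,12,13,14,15,16,17,18,19,20,21,22,23,24,25,26,27,28,29,30,31}

Answer: 70 steps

v2: 0,0,0,0,0,0,0,0,0,0,0,0,0,0,0,0,0,0,0,0,0,0,0,0,0,0,0,0,0,0,0,0
v1: 2,2,2,2,2,2,2,2,2,2,2,2,2,2,2,2,2,2,2,2,2,2,2,2,2,2,2,2,2,2,2,2
v3: 0,-1,-2,-3,-4,-5,-6,-7,-8,-9,-10,-11,-12,-13,-14,-15,-16,-17,-18,-19,-20,-21,-22,-23,-24,-25,-26,-27,-28,-29,-30,-31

steps = 70; useful = 1280; efficiency = 1280/2240 = 4/7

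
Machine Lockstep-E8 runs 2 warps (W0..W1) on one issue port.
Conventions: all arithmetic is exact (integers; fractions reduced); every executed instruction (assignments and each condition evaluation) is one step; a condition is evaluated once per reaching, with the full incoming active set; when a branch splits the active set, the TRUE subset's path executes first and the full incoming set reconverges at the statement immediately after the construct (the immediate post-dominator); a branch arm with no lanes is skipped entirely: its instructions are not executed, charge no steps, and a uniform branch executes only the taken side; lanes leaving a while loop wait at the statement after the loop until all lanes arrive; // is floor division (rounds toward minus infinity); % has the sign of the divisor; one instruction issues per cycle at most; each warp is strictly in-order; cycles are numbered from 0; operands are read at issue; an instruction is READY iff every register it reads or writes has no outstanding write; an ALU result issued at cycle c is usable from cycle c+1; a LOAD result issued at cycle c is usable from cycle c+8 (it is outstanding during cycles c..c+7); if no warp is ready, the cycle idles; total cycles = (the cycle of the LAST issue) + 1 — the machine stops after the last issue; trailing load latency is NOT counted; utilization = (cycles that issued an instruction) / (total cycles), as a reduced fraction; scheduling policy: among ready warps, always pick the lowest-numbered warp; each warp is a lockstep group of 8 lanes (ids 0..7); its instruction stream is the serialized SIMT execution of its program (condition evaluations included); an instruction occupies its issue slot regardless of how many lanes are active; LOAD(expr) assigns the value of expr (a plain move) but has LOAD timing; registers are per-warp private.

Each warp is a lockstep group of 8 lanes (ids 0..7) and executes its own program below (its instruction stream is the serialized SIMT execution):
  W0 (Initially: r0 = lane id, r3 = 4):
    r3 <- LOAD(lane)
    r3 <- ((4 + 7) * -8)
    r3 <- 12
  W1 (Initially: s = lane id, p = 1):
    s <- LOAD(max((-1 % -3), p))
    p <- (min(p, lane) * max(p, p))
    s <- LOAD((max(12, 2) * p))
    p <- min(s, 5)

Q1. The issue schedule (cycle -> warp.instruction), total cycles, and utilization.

cycle 0: W0.I0
cycle 1: W1.I0
cycle 2: W1.I1
cycle 3: idle
cycle 4: idle
cycle 5: idle
cycle 6: idle
cycle 7: idle
cycle 8: W0.I1
cycle 9: W0.I2
cycle 10: W1.I2
cycle 11: idle
cycle 12: idle
cycle 13: idle
cycle 14: idle
cycle 15: idle
cycle 16: idle
cycle 17: idle
cycle 18: W1.I3

Answer: 19 cycles, utilization 7/19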